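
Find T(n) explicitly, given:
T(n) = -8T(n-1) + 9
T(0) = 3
First-order linear non-homogeneous.
Homogeneous solution: T_h(n) = A·(-8)^n.
Try constant particular solution T_p = K: K = -8K + 9 ⇒ K = 1.
General: T(n) = A·(-8)^n + 1.
Apply T(0) = 3: A + 1 = 3 ⇒ A = 2.
So T(n) = 2 \left(-8\right)^{n} + 1.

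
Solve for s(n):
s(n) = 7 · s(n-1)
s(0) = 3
Pure geometric recurrence with ratio 7.
By induction s(n) = s(0) · (7)^n = 3 \cdot 7^{n}.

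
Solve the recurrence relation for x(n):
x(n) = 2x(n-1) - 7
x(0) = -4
First-order linear non-homogeneous.
Homogeneous solution: x_h(n) = A·(2)^n.
Try constant particular solution x_p = K: K = 2K - 7 ⇒ K = 7.
General: x(n) = A·(2)^n + 7.
Apply x(0) = -4: A + 7 = -4 ⇒ A = -11.
So x(n) = 7 - 11 \cdot 2^{n}.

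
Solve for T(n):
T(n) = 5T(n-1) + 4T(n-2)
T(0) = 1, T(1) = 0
Characteristic equation: x² - 5x - 4 = 0.
Discriminant Δ = (5)² + 4·(4) = 41.
Roots r₁,₂ = (5 ± √41)/2, so r₁ = \frac{5}{2} + \frac{\sqrt{41}}{2}, r₂ = \frac{5}{2} - \frac{\sqrt{41}}{2}.
General solution: T(n) = A·r₁^n + B·r₂^n.
From the initial conditions, A + B = 1 and r₁A + r₂B = 0.
Since r₁ - r₂ = √41: A = (0 - (1)r₂)/√41 = \frac{1}{2} - \frac{5 \sqrt{41}}{82}, and B = 1 - A = \frac{5 \sqrt{41}}{82} + \frac{1}{2}.
So T(n) = \left(\frac{1}{2} - \frac{5 \sqrt{41}}{82}\right)\left(\frac{5}{2} + \frac{\sqrt{41}}{2}\right)^n + \left(\frac{5 \sqrt{41}}{82} + \frac{1}{2}\right)\left(\frac{5}{2} - \frac{\sqrt{41}}{2}\right)^n.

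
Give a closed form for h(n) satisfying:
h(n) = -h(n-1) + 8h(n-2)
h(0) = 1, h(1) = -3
Characteristic equation: x² + x - 8 = 0.
Discriminant Δ = (-1)² + 4·(8) = 33.
Roots r₁,₂ = (-1 ± √33)/2, so r₁ = - \frac{1}{2} + \frac{\sqrt{33}}{2}, r₂ = - \frac{\sqrt{33}}{2} - \frac{1}{2}.
General solution: h(n) = A·r₁^n + B·r₂^n.
From the initial conditions, A + B = 1 and r₁A + r₂B = -3.
Since r₁ - r₂ = √33: A = (-3 - (1)r₂)/√33 = \frac{1}{2} - \frac{5 \sqrt{33}}{66}, and B = 1 - A = \frac{5 \sqrt{33}}{66} + \frac{1}{2}.
So h(n) = \left(\frac{1}{2} - \frac{5 \sqrt{33}}{66}\right)\left(- \frac{1}{2} + \frac{\sqrt{33}}{2}\right)^n + \left(\frac{5 \sqrt{33}}{66} + \frac{1}{2}\right)\left(- \frac{\sqrt{33}}{2} - \frac{1}{2}\right)^n.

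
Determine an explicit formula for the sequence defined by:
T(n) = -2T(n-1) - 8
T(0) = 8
First-order linear non-homogeneous.
Homogeneous solution: T_h(n) = A·(-2)^n.
Try constant particular solution T_p = K: K = -2K - 8 ⇒ K = - \frac{8}{3}.
General: T(n) = A·(-2)^n - \frac{8}{3}.
Apply T(0) = 8: A - \frac{8}{3} = 8 ⇒ A = \frac{32}{3}.
So T(n) = \frac{32 \left(-2\right)^{n}}{3} - \frac{8}{3}.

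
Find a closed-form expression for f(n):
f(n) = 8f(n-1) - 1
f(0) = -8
First-order linear non-homogeneous.
Homogeneous solution: f_h(n) = A·(8)^n.
Try constant particular solution f_p = K: K = 8K - 1 ⇒ K = \frac{1}{7}.
General: f(n) = A·(8)^n + \frac{1}{7}.
Apply f(0) = -8: A + \frac{1}{7} = -8 ⇒ A = - \frac{57}{7}.
So f(n) = \frac{1}{7} - \frac{57 \cdot 8^{n}}{7}.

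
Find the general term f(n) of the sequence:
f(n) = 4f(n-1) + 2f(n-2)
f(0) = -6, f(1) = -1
Characteristic equation: x² - 4x - 2 = 0.
Discriminant Δ = (4)² + 4·(2) = 24.
Roots r₁,₂ = (4 ± √24)/2, so r₁ = 2 + \sqrt{6}, r₂ = 2 - \sqrt{6}.
General solution: f(n) = A·r₁^n + B·r₂^n.
From the initial conditions, A + B = -6 and r₁A + r₂B = -1.
Since r₁ - r₂ = √24: A = (-1 - (-6)r₂)/√24 = -3 + \frac{11 \sqrt{6}}{12}, and B = -6 - A = -3 - \frac{11 \sqrt{6}}{12}.
So f(n) = \left(-3 + \frac{11 \sqrt{6}}{12}\right)\left(2 + \sqrt{6}\right)^n + \left(-3 - \frac{11 \sqrt{6}}{12}\right)\left(2 - \sqrt{6}\right)^n.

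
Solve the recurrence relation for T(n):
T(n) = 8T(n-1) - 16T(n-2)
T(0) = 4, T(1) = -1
Characteristic equation: x² - 8x + 16 = 0, which is (x - (4))².
Repeated root r = 4.
General solution: T(n) = (A + Bn)·(4)^n.
From T(0) = 4: A = 4.
From T(1) = -1: (A + B)·(4) = -1 ⇒ B = - \frac{17}{4}.
So T(n) = \left(4 - \frac{17 n}{4}\right) \cdot (4)^n.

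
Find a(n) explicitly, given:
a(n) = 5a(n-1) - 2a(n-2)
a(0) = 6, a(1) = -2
Characteristic equation: x² - 5x + 2 = 0.
Discriminant Δ = (5)² + 4·(-2) = 17.
Roots r₁,₂ = (5 ± √17)/2, so r₁ = \frac{\sqrt{17}}{2} + \frac{5}{2}, r₂ = \frac{5}{2} - \frac{\sqrt{17}}{2}.
General solution: a(n) = A·r₁^n + B·r₂^n.
From the initial conditions, A + B = 6 and r₁A + r₂B = -2.
Since r₁ - r₂ = √17: A = (-2 - (6)r₂)/√17 = 3 - \sqrt{17}, and B = 6 - A = 3 + \sqrt{17}.
So a(n) = \left(3 - \sqrt{17}\right)\left(\frac{\sqrt{17}}{2} + \frac{5}{2}\right)^n + \left(3 + \sqrt{17}\right)\left(\frac{5}{2} - \frac{\sqrt{17}}{2}\right)^n.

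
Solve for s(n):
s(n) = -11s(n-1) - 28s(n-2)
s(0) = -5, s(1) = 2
Characteristic equation: x² + 11x + 28 = 0, which factors as (x - (-7))(x - (-4)) = 0.
Roots r₁ = -7, r₂ = -4 (distinct).
General solution: s(n) = A·(-7)^n + B·(-4)^n.
From s(0) = -5: A + B = -5.
From s(1) = 2: -7A - 4B = 2.
Solving: A = 6, B = -11.
So s(n) = - 11 \left(-4\right)^{n} + 6 \left(-7\right)^{n}.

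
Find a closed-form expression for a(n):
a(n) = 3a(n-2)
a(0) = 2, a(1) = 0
Characteristic equation: x² - 3 = 0.
Discriminant Δ = (0)² + 4·(3) = 12.
Roots r₁,₂ = (0 ± √12)/2, so r₁ = \sqrt{3}, r₂ = - \sqrt{3}.
General solution: a(n) = A·r₁^n + B·r₂^n.
From the initial conditions, A + B = 2 and r₁A + r₂B = 0.
Since r₁ - r₂ = √12: A = (0 - (2)r₂)/√12 = 1, and B = 2 - A = 1.
So a(n) = \left(1\right)\left(\sqrt{3}\right)^n + \left(1\right)\left(- \sqrt{3}\right)^n.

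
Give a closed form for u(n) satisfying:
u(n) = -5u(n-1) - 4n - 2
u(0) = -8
First-order linear with linear forcing.
Homogeneous solution: u_h(n) = A·(-5)^n.
Try particular u_p(n) = pn + q. Substituting:
  pn + q = -5(p(n-1) + q) - 4n - 2.
Matching the n-coefficient: p = -5p - 4 ⇒ p = - \frac{2}{3}.
Matching constants: q = 5p - 5q - 2 ⇒ q = - \frac{8}{9}.
General: u(n) = A·(-5)^n - \frac{2 n}{3} - \frac{8}{9}.
Apply u(0) = -8: A - \frac{8}{9} = -8 ⇒ A = - \frac{64}{9}.
So u(n) = - \frac{64 \left(-5\right)^{n}}{9} - \frac{2 n}{3} - \frac{8}{9}.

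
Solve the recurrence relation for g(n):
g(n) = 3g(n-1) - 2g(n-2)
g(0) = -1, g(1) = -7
Characteristic equation: x² - 3x + 2 = 0, which factors as (x - (1))(x - (2)) = 0.
Roots r₁ = 1, r₂ = 2 (distinct).
General solution: g(n) = A·(1)^n + B·(2)^n.
From g(0) = -1: A + B = -1.
From g(1) = -7: A + 2B = -7.
Solving: A = 5, B = -6.
So g(n) = 5 - 6 \cdot 2^{n}.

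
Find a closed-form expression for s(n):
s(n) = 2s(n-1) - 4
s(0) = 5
First-order linear non-homogeneous.
Homogeneous solution: s_h(n) = A·(2)^n.
Try constant particular solution s_p = K: K = 2K - 4 ⇒ K = 4.
General: s(n) = A·(2)^n + 4.
Apply s(0) = 5: A + 4 = 5 ⇒ A = 1.
So s(n) = 2^{n} + 4.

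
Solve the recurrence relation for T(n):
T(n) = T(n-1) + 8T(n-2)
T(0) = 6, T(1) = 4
Characteristic equation: x² - x - 8 = 0.
Discriminant Δ = (1)² + 4·(8) = 33.
Roots r₁,₂ = (1 ± √33)/2, so r₁ = \frac{1}{2} + \frac{\sqrt{33}}{2}, r₂ = \frac{1}{2} - \frac{\sqrt{33}}{2}.
General solution: T(n) = A·r₁^n + B·r₂^n.
From the initial conditions, A + B = 6 and r₁A + r₂B = 4.
Since r₁ - r₂ = √33: A = (4 - (6)r₂)/√33 = \frac{\sqrt{33}}{33} + 3, and B = 6 - A = 3 - \frac{\sqrt{33}}{33}.
So T(n) = \left(\frac{\sqrt{33}}{33} + 3\right)\left(\frac{1}{2} + \frac{\sqrt{33}}{2}\right)^n + \left(3 - \frac{\sqrt{33}}{33}\right)\left(\frac{1}{2} - \frac{\sqrt{33}}{2}\right)^n.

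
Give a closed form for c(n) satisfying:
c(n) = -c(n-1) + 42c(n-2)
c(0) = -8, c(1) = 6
Characteristic equation: x² + x - 42 = 0, which factors as (x - (-7))(x - (6)) = 0.
Roots r₁ = -7, r₂ = 6 (distinct).
General solution: c(n) = A·(-7)^n + B·(6)^n.
From c(0) = -8: A + B = -8.
From c(1) = 6: -7A + 6B = 6.
Solving: A = - \frac{54}{13}, B = - \frac{50}{13}.
So c(n) = - \frac{54 \left(-7\right)^{n}}{13} - \frac{50 \cdot 6^{n}}{13}.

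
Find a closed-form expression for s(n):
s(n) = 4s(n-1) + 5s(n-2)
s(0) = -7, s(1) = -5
Characteristic equation: x² - 4x - 5 = 0, which factors as (x - (5))(x - (-1)) = 0.
Roots r₁ = 5, r₂ = -1 (distinct).
General solution: s(n) = A·(5)^n + B·(-1)^n.
From s(0) = -7: A + B = -7.
From s(1) = -5: 5A - B = -5.
Solving: A = -2, B = -5.
So s(n) = - 5 \left(-1\right)^{n} - 2 \cdot 5^{n}.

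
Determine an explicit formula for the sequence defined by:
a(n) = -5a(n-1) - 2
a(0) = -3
First-order linear non-homogeneous.
Homogeneous solution: a_h(n) = A·(-5)^n.
Try constant particular solution a_p = K: K = -5K - 2 ⇒ K = - \frac{1}{3}.
General: a(n) = A·(-5)^n - \frac{1}{3}.
Apply a(0) = -3: A - \frac{1}{3} = -3 ⇒ A = - \frac{8}{3}.
So a(n) = - \frac{8 \left(-5\right)^{n}}{3} - \frac{1}{3}.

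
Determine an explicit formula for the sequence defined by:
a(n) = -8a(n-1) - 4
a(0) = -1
First-order linear non-homogeneous.
Homogeneous solution: a_h(n) = A·(-8)^n.
Try constant particular solution a_p = K: K = -8K - 4 ⇒ K = - \frac{4}{9}.
General: a(n) = A·(-8)^n - \frac{4}{9}.
Apply a(0) = -1: A - \frac{4}{9} = -1 ⇒ A = - \frac{5}{9}.
So a(n) = - \frac{5 \left(-8\right)^{n}}{9} - \frac{4}{9}.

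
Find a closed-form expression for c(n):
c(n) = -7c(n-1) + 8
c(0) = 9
First-order linear non-homogeneous.
Homogeneous solution: c_h(n) = A·(-7)^n.
Try constant particular solution c_p = K: K = -7K + 8 ⇒ K = 1.
General: c(n) = A·(-7)^n + 1.
Apply c(0) = 9: A + 1 = 9 ⇒ A = 8.
So c(n) = 8 \left(-7\right)^{n} + 1.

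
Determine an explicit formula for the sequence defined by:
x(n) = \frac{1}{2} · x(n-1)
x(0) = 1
Pure geometric recurrence with ratio \frac{1}{2}.
By induction x(n) = x(0) · (\frac{1}{2})^n = \left(\frac{1}{2}\right)^{n}.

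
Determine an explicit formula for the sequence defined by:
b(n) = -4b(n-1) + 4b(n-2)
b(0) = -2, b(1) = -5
Characteristic equation: x² + 4x - 4 = 0.
Discriminant Δ = (-4)² + 4·(4) = 32.
Roots r₁,₂ = (-4 ± √32)/2, so r₁ = -2 + 2 \sqrt{2}, r₂ = - 2 \sqrt{2} - 2.
General solution: b(n) = A·r₁^n + B·r₂^n.
From the initial conditions, A + B = -2 and r₁A + r₂B = -5.
Since r₁ - r₂ = √32: A = (-5 - (-2)r₂)/√32 = - \frac{9 \sqrt{2}}{8} - 1, and B = -2 - A = -1 + \frac{9 \sqrt{2}}{8}.
So b(n) = \left(- \frac{9 \sqrt{2}}{8} - 1\right)\left(-2 + 2 \sqrt{2}\right)^n + \left(-1 + \frac{9 \sqrt{2}}{8}\right)\left(- 2 \sqrt{2} - 2\right)^n.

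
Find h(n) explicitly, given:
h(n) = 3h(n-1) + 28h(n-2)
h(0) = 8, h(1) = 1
Characteristic equation: x² - 3x - 28 = 0, which factors as (x - (7))(x - (-4)) = 0.
Roots r₁ = 7, r₂ = -4 (distinct).
General solution: h(n) = A·(7)^n + B·(-4)^n.
From h(0) = 8: A + B = 8.
From h(1) = 1: 7A - 4B = 1.
Solving: A = 3, B = 5.
So h(n) = 5 \left(-4\right)^{n} + 3 \cdot 7^{n}.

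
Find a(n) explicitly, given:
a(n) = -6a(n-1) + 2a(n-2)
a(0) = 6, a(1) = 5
Characteristic equation: x² + 6x - 2 = 0.
Discriminant Δ = (-6)² + 4·(2) = 44.
Roots r₁,₂ = (-6 ± √44)/2, so r₁ = -3 + \sqrt{11}, r₂ = - \sqrt{11} - 3.
General solution: a(n) = A·r₁^n + B·r₂^n.
From the initial conditions, A + B = 6 and r₁A + r₂B = 5.
Since r₁ - r₂ = √44: A = (5 - (6)r₂)/√44 = 3 + \frac{23 \sqrt{11}}{22}, and B = 6 - A = 3 - \frac{23 \sqrt{11}}{22}.
So a(n) = \left(3 + \frac{23 \sqrt{11}}{22}\right)\left(-3 + \sqrt{11}\right)^n + \left(3 - \frac{23 \sqrt{11}}{22}\right)\left(- \sqrt{11} - 3\right)^n.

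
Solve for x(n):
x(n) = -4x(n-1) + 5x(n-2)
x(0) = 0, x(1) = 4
Characteristic equation: x² + 4x - 5 = 0, which factors as (x - (-5))(x - (1)) = 0.
Roots r₁ = -5, r₂ = 1 (distinct).
General solution: x(n) = A·(-5)^n + B·(1)^n.
From x(0) = 0: A + B = 0.
From x(1) = 4: -5A + B = 4.
Solving: A = - \frac{2}{3}, B = \frac{2}{3}.
So x(n) = \frac{2}{3} - \frac{2 \left(-5\right)^{n}}{3}.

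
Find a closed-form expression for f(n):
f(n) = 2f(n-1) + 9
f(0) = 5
First-order linear non-homogeneous.
Homogeneous solution: f_h(n) = A·(2)^n.
Try constant particular solution f_p = K: K = 2K + 9 ⇒ K = -9.
General: f(n) = A·(2)^n - 9.
Apply f(0) = 5: A - 9 = 5 ⇒ A = 14.
So f(n) = 14 \cdot 2^{n} - 9.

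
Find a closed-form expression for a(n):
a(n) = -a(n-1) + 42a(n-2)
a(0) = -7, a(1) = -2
Characteristic equation: x² + x - 42 = 0, which factors as (x - (6))(x - (-7)) = 0.
Roots r₁ = 6, r₂ = -7 (distinct).
General solution: a(n) = A·(6)^n + B·(-7)^n.
From a(0) = -7: A + B = -7.
From a(1) = -2: 6A - 7B = -2.
Solving: A = - \frac{51}{13}, B = - \frac{40}{13}.
So a(n) = - \frac{40 \left(-7\right)^{n}}{13} - \frac{51 \cdot 6^{n}}{13}.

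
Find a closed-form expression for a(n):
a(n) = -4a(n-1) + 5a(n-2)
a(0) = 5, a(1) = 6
Characteristic equation: x² + 4x - 5 = 0, which factors as (x - (1))(x - (-5)) = 0.
Roots r₁ = 1, r₂ = -5 (distinct).
General solution: a(n) = A·(1)^n + B·(-5)^n.
From a(0) = 5: A + B = 5.
From a(1) = 6: A - 5B = 6.
Solving: A = \frac{31}{6}, B = - \frac{1}{6}.
So a(n) = \frac{31}{6} - \frac{\left(-5\right)^{n}}{6}.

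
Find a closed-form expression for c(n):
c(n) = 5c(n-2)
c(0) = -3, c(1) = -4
Characteristic equation: x² - 5 = 0.
Discriminant Δ = (0)² + 4·(5) = 20.
Roots r₁,₂ = (0 ± √20)/2, so r₁ = \sqrt{5}, r₂ = - \sqrt{5}.
General solution: c(n) = A·r₁^n + B·r₂^n.
From the initial conditions, A + B = -3 and r₁A + r₂B = -4.
Since r₁ - r₂ = √20: A = (-4 - (-3)r₂)/√20 = - \frac{3}{2} - \frac{2 \sqrt{5}}{5}, and B = -3 - A = - \frac{3}{2} + \frac{2 \sqrt{5}}{5}.
So c(n) = \left(- \frac{3}{2} - \frac{2 \sqrt{5}}{5}\right)\left(\sqrt{5}\right)^n + \left(- \frac{3}{2} + \frac{2 \sqrt{5}}{5}\right)\left(- \sqrt{5}\right)^n.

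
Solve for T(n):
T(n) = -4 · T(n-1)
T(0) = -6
Pure geometric recurrence with ratio -4.
By induction T(n) = T(0) · (-4)^n = - 6 \left(-4\right)^{n}.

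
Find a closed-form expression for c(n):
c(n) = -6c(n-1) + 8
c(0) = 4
First-order linear non-homogeneous.
Homogeneous solution: c_h(n) = A·(-6)^n.
Try constant particular solution c_p = K: K = -6K + 8 ⇒ K = \frac{8}{7}.
General: c(n) = A·(-6)^n + \frac{8}{7}.
Apply c(0) = 4: A + \frac{8}{7} = 4 ⇒ A = \frac{20}{7}.
So c(n) = \frac{20 \left(-6\right)^{n}}{7} + \frac{8}{7}.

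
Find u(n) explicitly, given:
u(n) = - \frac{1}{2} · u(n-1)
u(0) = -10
Pure geometric recurrence with ratio - \frac{1}{2}.
By induction u(n) = u(0) · (- \frac{1}{2})^n = - 10 \left(- \frac{1}{2}\right)^{n}.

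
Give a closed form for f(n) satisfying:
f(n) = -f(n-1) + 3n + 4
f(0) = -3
First-order linear with linear forcing.
Homogeneous solution: f_h(n) = A·(-1)^n.
Try particular f_p(n) = pn + q. Substituting:
  pn + q = -(p(n-1) + q) + 3n + 4.
Matching the n-coefficient: p = -p + 3 ⇒ p = \frac{3}{2}.
Matching constants: q = p - q + 4 ⇒ q = \frac{11}{4}.
General: f(n) = A·(-1)^n + \frac{3 n}{2} + \frac{11}{4}.
Apply f(0) = -3: A + \frac{11}{4} = -3 ⇒ A = - \frac{23}{4}.
So f(n) = - \frac{23 \left(-1\right)^{n}}{4} + \frac{3 n}{2} + \frac{11}{4}.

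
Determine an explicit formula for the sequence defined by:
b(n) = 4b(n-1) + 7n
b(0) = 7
First-order linear with linear forcing.
Homogeneous solution: b_h(n) = A·(4)^n.
Try particular b_p(n) = pn + q. Substituting:
  pn + q = 4(p(n-1) + q) + 7n.
Matching the n-coefficient: p = 4p + 7 ⇒ p = - \frac{7}{3}.
Matching constants: q = -4p + 4q ⇒ q = - \frac{28}{9}.
General: b(n) = A·(4)^n - \frac{7 n}{3} - \frac{28}{9}.
Apply b(0) = 7: A - \frac{28}{9} = 7 ⇒ A = \frac{91}{9}.
So b(n) = \frac{91 \cdot 4^{n}}{9} - \frac{7 n}{3} - \frac{28}{9}.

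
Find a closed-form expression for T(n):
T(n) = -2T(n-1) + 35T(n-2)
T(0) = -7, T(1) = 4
Characteristic equation: x² + 2x - 35 = 0, which factors as (x - (5))(x - (-7)) = 0.
Roots r₁ = 5, r₂ = -7 (distinct).
General solution: T(n) = A·(5)^n + B·(-7)^n.
From T(0) = -7: A + B = -7.
From T(1) = 4: 5A - 7B = 4.
Solving: A = - \frac{15}{4}, B = - \frac{13}{4}.
So T(n) = - \frac{13 \left(-7\right)^{n}}{4} - \frac{15 \cdot 5^{n}}{4}.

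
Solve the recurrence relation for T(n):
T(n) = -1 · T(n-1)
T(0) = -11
Pure geometric recurrence with ratio -1.
By induction T(n) = T(0) · (-1)^n = - 11 \left(-1\right)^{n}.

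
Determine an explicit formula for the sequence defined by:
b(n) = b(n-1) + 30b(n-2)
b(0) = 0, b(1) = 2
Characteristic equation: x² - x - 30 = 0, which factors as (x - (-5))(x - (6)) = 0.
Roots r₁ = -5, r₂ = 6 (distinct).
General solution: b(n) = A·(-5)^n + B·(6)^n.
From b(0) = 0: A + B = 0.
From b(1) = 2: -5A + 6B = 2.
Solving: A = - \frac{2}{11}, B = \frac{2}{11}.
So b(n) = - \frac{2 \left(-5\right)^{n}}{11} + \frac{2 \cdot 6^{n}}{11}.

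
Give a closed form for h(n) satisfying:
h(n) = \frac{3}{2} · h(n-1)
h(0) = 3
Pure geometric recurrence with ratio \frac{3}{2}.
By induction h(n) = h(0) · (\frac{3}{2})^n = 3 \left(\frac{3}{2}\right)^{n}.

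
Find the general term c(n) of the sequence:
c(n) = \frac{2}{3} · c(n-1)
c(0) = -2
Pure geometric recurrence with ratio \frac{2}{3}.
By induction c(n) = c(0) · (\frac{2}{3})^n = - 2 \left(\frac{2}{3}\right)^{n}.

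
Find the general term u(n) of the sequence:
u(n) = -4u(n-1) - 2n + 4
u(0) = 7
First-order linear with linear forcing.
Homogeneous solution: u_h(n) = A·(-4)^n.
Try particular u_p(n) = pn + q. Substituting:
  pn + q = -4(p(n-1) + q) - 2n + 4.
Matching the n-coefficient: p = -4p - 2 ⇒ p = - \frac{2}{5}.
Matching constants: q = 4p - 4q + 4 ⇒ q = \frac{12}{25}.
General: u(n) = A·(-4)^n - \frac{2 n}{5} + \frac{12}{25}.
Apply u(0) = 7: A + \frac{12}{25} = 7 ⇒ A = \frac{163}{25}.
So u(n) = \frac{163 \left(-4\right)^{n}}{25} - \frac{2 n}{5} + \frac{12}{25}.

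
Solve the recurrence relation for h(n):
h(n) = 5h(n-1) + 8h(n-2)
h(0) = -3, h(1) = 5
Characteristic equation: x² - 5x - 8 = 0.
Discriminant Δ = (5)² + 4·(8) = 57.
Roots r₁,₂ = (5 ± √57)/2, so r₁ = \frac{5}{2} + \frac{\sqrt{57}}{2}, r₂ = \frac{5}{2} - \frac{\sqrt{57}}{2}.
General solution: h(n) = A·r₁^n + B·r₂^n.
From the initial conditions, A + B = -3 and r₁A + r₂B = 5.
Since r₁ - r₂ = √57: A = (5 - (-3)r₂)/√57 = - \frac{3}{2} + \frac{25 \sqrt{57}}{114}, and B = -3 - A = - \frac{25 \sqrt{57}}{114} - \frac{3}{2}.
So h(n) = \left(- \frac{3}{2} + \frac{25 \sqrt{57}}{114}\right)\left(\frac{5}{2} + \frac{\sqrt{57}}{2}\right)^n + \left(- \frac{25 \sqrt{57}}{114} - \frac{3}{2}\right)\left(\frac{5}{2} - \frac{\sqrt{57}}{2}\right)^n.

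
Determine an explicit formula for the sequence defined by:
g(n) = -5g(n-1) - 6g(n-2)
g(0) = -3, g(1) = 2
Characteristic equation: x² + 5x + 6 = 0, which factors as (x - (-2))(x - (-3)) = 0.
Roots r₁ = -2, r₂ = -3 (distinct).
General solution: g(n) = A·(-2)^n + B·(-3)^n.
From g(0) = -3: A + B = -3.
From g(1) = 2: -2A - 3B = 2.
Solving: A = -7, B = 4.
So g(n) = - 7 \left(-2\right)^{n} + 4 \left(-3\right)^{n}.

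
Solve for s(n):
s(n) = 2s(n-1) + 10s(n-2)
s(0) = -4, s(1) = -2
Characteristic equation: x² - 2x - 10 = 0.
Discriminant Δ = (2)² + 4·(10) = 44.
Roots r₁,₂ = (2 ± √44)/2, so r₁ = 1 + \sqrt{11}, r₂ = 1 - \sqrt{11}.
General solution: s(n) = A·r₁^n + B·r₂^n.
From the initial conditions, A + B = -4 and r₁A + r₂B = -2.
Since r₁ - r₂ = √44: A = (-2 - (-4)r₂)/√44 = -2 + \frac{\sqrt{11}}{11}, and B = -4 - A = -2 - \frac{\sqrt{11}}{11}.
So s(n) = \left(-2 + \frac{\sqrt{11}}{11}\right)\left(1 + \sqrt{11}\right)^n + \left(-2 - \frac{\sqrt{11}}{11}\right)\left(1 - \sqrt{11}\right)^n.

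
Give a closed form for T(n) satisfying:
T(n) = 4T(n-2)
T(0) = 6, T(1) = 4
Characteristic equation: x² - 4 = 0, which factors as (x - (2))(x - (-2)) = 0.
Roots r₁ = 2, r₂ = -2 (distinct).
General solution: T(n) = A·(2)^n + B·(-2)^n.
From T(0) = 6: A + B = 6.
From T(1) = 4: 2A - 2B = 4.
Solving: A = 4, B = 2.
So T(n) = 2 \left(-2\right)^{n} + 4 \cdot 2^{n}.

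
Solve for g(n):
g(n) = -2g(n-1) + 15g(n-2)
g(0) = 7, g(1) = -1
Characteristic equation: x² + 2x - 15 = 0, which factors as (x - (-5))(x - (3)) = 0.
Roots r₁ = -5, r₂ = 3 (distinct).
General solution: g(n) = A·(-5)^n + B·(3)^n.
From g(0) = 7: A + B = 7.
From g(1) = -1: -5A + 3B = -1.
Solving: A = \frac{11}{4}, B = \frac{17}{4}.
So g(n) = \frac{11 \left(-5\right)^{n}}{4} + \frac{17 \cdot 3^{n}}{4}.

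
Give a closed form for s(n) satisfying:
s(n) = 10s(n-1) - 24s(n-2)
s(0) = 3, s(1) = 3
Characteristic equation: x² - 10x + 24 = 0, which factors as (x - (4))(x - (6)) = 0.
Roots r₁ = 4, r₂ = 6 (distinct).
General solution: s(n) = A·(4)^n + B·(6)^n.
From s(0) = 3: A + B = 3.
From s(1) = 3: 4A + 6B = 3.
Solving: A = \frac{15}{2}, B = - \frac{9}{2}.
So s(n) = \frac{15 \cdot 4^{n}}{2} - \frac{9 \cdot 6^{n}}{2}.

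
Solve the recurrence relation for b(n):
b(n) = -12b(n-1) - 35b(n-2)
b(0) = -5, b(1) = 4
Characteristic equation: x² + 12x + 35 = 0, which factors as (x - (-5))(x - (-7)) = 0.
Roots r₁ = -5, r₂ = -7 (distinct).
General solution: b(n) = A·(-5)^n + B·(-7)^n.
From b(0) = -5: A + B = -5.
From b(1) = 4: -5A - 7B = 4.
Solving: A = - \frac{31}{2}, B = \frac{21}{2}.
So b(n) = - \frac{31 \left(-5\right)^{n}}{2} + \frac{21 \left(-7\right)^{n}}{2}.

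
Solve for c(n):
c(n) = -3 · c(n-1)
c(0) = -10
Pure geometric recurrence with ratio -3.
By induction c(n) = c(0) · (-3)^n = - 10 \left(-3\right)^{n}.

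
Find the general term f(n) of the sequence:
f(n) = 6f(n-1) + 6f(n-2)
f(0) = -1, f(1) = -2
Characteristic equation: x² - 6x - 6 = 0.
Discriminant Δ = (6)² + 4·(6) = 60.
Roots r₁,₂ = (6 ± √60)/2, so r₁ = 3 + \sqrt{15}, r₂ = 3 - \sqrt{15}.
General solution: f(n) = A·r₁^n + B·r₂^n.
From the initial conditions, A + B = -1 and r₁A + r₂B = -2.
Since r₁ - r₂ = √60: A = (-2 - (-1)r₂)/√60 = - \frac{1}{2} + \frac{\sqrt{15}}{30}, and B = -1 - A = - \frac{1}{2} - \frac{\sqrt{15}}{30}.
So f(n) = \left(- \frac{1}{2} + \frac{\sqrt{15}}{30}\right)\left(3 + \sqrt{15}\right)^n + \left(- \frac{1}{2} - \frac{\sqrt{15}}{30}\right)\left(3 - \sqrt{15}\right)^n.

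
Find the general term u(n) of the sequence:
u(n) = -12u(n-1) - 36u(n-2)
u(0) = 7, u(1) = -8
Characteristic equation: x² + 12x + 36 = 0, which is (x - (-6))².
Repeated root r = -6.
General solution: u(n) = (A + Bn)·(-6)^n.
From u(0) = 7: A = 7.
From u(1) = -8: (A + B)·(-6) = -8 ⇒ B = - \frac{17}{3}.
So u(n) = \left(7 - \frac{17 n}{3}\right) \cdot (-6)^n.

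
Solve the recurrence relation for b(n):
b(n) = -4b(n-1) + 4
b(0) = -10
First-order linear non-homogeneous.
Homogeneous solution: b_h(n) = A·(-4)^n.
Try constant particular solution b_p = K: K = -4K + 4 ⇒ K = \frac{4}{5}.
General: b(n) = A·(-4)^n + \frac{4}{5}.
Apply b(0) = -10: A + \frac{4}{5} = -10 ⇒ A = - \frac{54}{5}.
So b(n) = \frac{4}{5} - \frac{54 \left(-4\right)^{n}}{5}.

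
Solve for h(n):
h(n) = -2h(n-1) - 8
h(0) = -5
First-order linear non-homogeneous.
Homogeneous solution: h_h(n) = A·(-2)^n.
Try constant particular solution h_p = K: K = -2K - 8 ⇒ K = - \frac{8}{3}.
General: h(n) = A·(-2)^n - \frac{8}{3}.
Apply h(0) = -5: A - \frac{8}{3} = -5 ⇒ A = - \frac{7}{3}.
So h(n) = - \frac{7 \left(-2\right)^{n}}{3} - \frac{8}{3}.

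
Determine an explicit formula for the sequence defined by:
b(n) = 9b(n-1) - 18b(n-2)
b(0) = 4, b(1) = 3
Characteristic equation: x² - 9x + 18 = 0, which factors as (x - (3))(x - (6)) = 0.
Roots r₁ = 3, r₂ = 6 (distinct).
General solution: b(n) = A·(3)^n + B·(6)^n.
From b(0) = 4: A + B = 4.
From b(1) = 3: 3A + 6B = 3.
Solving: A = 7, B = -3.
So b(n) = 7 \cdot 3^{n} - 3 \cdot 6^{n}.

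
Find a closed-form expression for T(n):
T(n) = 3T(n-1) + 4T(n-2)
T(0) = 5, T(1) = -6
Characteristic equation: x² - 3x - 4 = 0, which factors as (x - (4))(x - (-1)) = 0.
Roots r₁ = 4, r₂ = -1 (distinct).
General solution: T(n) = A·(4)^n + B·(-1)^n.
From T(0) = 5: A + B = 5.
From T(1) = -6: 4A - B = -6.
Solving: A = - \frac{1}{5}, B = \frac{26}{5}.
So T(n) = \frac{26 \left(-1\right)^{n}}{5} - \frac{4^{n}}{5}.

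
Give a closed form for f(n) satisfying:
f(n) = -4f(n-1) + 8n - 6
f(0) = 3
First-order linear with linear forcing.
Homogeneous solution: f_h(n) = A·(-4)^n.
Try particular f_p(n) = pn + q. Substituting:
  pn + q = -4(p(n-1) + q) + 8n - 6.
Matching the n-coefficient: p = -4p + 8 ⇒ p = \frac{8}{5}.
Matching constants: q = 4p - 4q - 6 ⇒ q = \frac{2}{25}.
General: f(n) = A·(-4)^n + \frac{8 n}{5} + \frac{2}{25}.
Apply f(0) = 3: A + \frac{2}{25} = 3 ⇒ A = \frac{73}{25}.
So f(n) = \frac{73 \left(-4\right)^{n}}{25} + \frac{8 n}{5} + \frac{2}{25}.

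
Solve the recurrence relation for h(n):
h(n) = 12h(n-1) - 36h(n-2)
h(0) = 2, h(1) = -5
Characteristic equation: x² - 12x + 36 = 0, which is (x - (6))².
Repeated root r = 6.
General solution: h(n) = (A + Bn)·(6)^n.
From h(0) = 2: A = 2.
From h(1) = -5: (A + B)·(6) = -5 ⇒ B = - \frac{17}{6}.
So h(n) = \left(2 - \frac{17 n}{6}\right) \cdot (6)^n.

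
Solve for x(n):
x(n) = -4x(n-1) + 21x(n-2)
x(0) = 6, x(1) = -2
Characteristic equation: x² + 4x - 21 = 0, which factors as (x - (3))(x - (-7)) = 0.
Roots r₁ = 3, r₂ = -7 (distinct).
General solution: x(n) = A·(3)^n + B·(-7)^n.
From x(0) = 6: A + B = 6.
From x(1) = -2: 3A - 7B = -2.
Solving: A = 4, B = 2.
So x(n) = 2 \left(-7\right)^{n} + 4 \cdot 3^{n}.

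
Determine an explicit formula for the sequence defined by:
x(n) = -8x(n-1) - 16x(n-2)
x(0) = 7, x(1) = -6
Characteristic equation: x² + 8x + 16 = 0, which is (x - (-4))².
Repeated root r = -4.
General solution: x(n) = (A + Bn)·(-4)^n.
From x(0) = 7: A = 7.
From x(1) = -6: (A + B)·(-4) = -6 ⇒ B = - \frac{11}{2}.
So x(n) = \left(7 - \frac{11 n}{2}\right) \cdot (-4)^n.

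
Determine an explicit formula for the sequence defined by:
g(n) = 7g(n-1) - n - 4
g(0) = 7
First-order linear with linear forcing.
Homogeneous solution: g_h(n) = A·(7)^n.
Try particular g_p(n) = pn + q. Substituting:
  pn + q = 7(p(n-1) + q) - n - 4.
Matching the n-coefficient: p = 7p - 1 ⇒ p = \frac{1}{6}.
Matching constants: q = -7p + 7q - 4 ⇒ q = \frac{31}{36}.
General: g(n) = A·(7)^n + \frac{n}{6} + \frac{31}{36}.
Apply g(0) = 7: A + \frac{31}{36} = 7 ⇒ A = \frac{221}{36}.
So g(n) = \frac{221 \cdot 7^{n}}{36} + \frac{n}{6} + \frac{31}{36}.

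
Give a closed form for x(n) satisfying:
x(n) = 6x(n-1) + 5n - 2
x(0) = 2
First-order linear with linear forcing.
Homogeneous solution: x_h(n) = A·(6)^n.
Try particular x_p(n) = pn + q. Substituting:
  pn + q = 6(p(n-1) + q) + 5n - 2.
Matching the n-coefficient: p = 6p + 5 ⇒ p = -1.
Matching constants: q = -6p + 6q - 2 ⇒ q = - \frac{4}{5}.
General: x(n) = A·(6)^n - n - \frac{4}{5}.
Apply x(0) = 2: A - \frac{4}{5} = 2 ⇒ A = \frac{14}{5}.
So x(n) = \frac{14 \cdot 6^{n}}{5} - n - \frac{4}{5}.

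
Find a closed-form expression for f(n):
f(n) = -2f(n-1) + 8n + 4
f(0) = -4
First-order linear with linear forcing.
Homogeneous solution: f_h(n) = A·(-2)^n.
Try particular f_p(n) = pn + q. Substituting:
  pn + q = -2(p(n-1) + q) + 8n + 4.
Matching the n-coefficient: p = -2p + 8 ⇒ p = \frac{8}{3}.
Matching constants: q = 2p - 2q + 4 ⇒ q = \frac{28}{9}.
General: f(n) = A·(-2)^n + \frac{8 n}{3} + \frac{28}{9}.
Apply f(0) = -4: A + \frac{28}{9} = -4 ⇒ A = - \frac{64}{9}.
So f(n) = - \frac{64 \left(-2\right)^{n}}{9} + \frac{8 n}{3} + \frac{28}{9}.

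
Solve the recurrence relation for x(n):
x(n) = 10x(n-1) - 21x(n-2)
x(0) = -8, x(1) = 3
Characteristic equation: x² - 10x + 21 = 0, which factors as (x - (7))(x - (3)) = 0.
Roots r₁ = 7, r₂ = 3 (distinct).
General solution: x(n) = A·(7)^n + B·(3)^n.
From x(0) = -8: A + B = -8.
From x(1) = 3: 7A + 3B = 3.
Solving: A = \frac{27}{4}, B = - \frac{59}{4}.
So x(n) = - \frac{59 \cdot 3^{n}}{4} + \frac{27 \cdot 7^{n}}{4}.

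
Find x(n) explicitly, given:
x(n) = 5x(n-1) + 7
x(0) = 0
First-order linear non-homogeneous.
Homogeneous solution: x_h(n) = A·(5)^n.
Try constant particular solution x_p = K: K = 5K + 7 ⇒ K = - \frac{7}{4}.
General: x(n) = A·(5)^n - \frac{7}{4}.
Apply x(0) = 0: A - \frac{7}{4} = 0 ⇒ A = \frac{7}{4}.
So x(n) = \frac{7 \cdot 5^{n}}{4} - \frac{7}{4}.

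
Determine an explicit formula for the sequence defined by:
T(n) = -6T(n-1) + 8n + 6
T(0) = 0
First-order linear with linear forcing.
Homogeneous solution: T_h(n) = A·(-6)^n.
Try particular T_p(n) = pn + q. Substituting:
  pn + q = -6(p(n-1) + q) + 8n + 6.
Matching the n-coefficient: p = -6p + 8 ⇒ p = \frac{8}{7}.
Matching constants: q = 6p - 6q + 6 ⇒ q = \frac{90}{49}.
General: T(n) = A·(-6)^n + \frac{8 n}{7} + \frac{90}{49}.
Apply T(0) = 0: A + \frac{90}{49} = 0 ⇒ A = - \frac{90}{49}.
So T(n) = - \frac{90 \left(-6\right)^{n}}{49} + \frac{8 n}{7} + \frac{90}{49}.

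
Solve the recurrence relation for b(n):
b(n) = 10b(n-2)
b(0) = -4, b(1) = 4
Characteristic equation: x² - 10 = 0.
Discriminant Δ = (0)² + 4·(10) = 40.
Roots r₁,₂ = (0 ± √40)/2, so r₁ = \sqrt{10}, r₂ = - \sqrt{10}.
General solution: b(n) = A·r₁^n + B·r₂^n.
From the initial conditions, A + B = -4 and r₁A + r₂B = 4.
Since r₁ - r₂ = √40: A = (4 - (-4)r₂)/√40 = -2 + \frac{\sqrt{10}}{5}, and B = -4 - A = -2 - \frac{\sqrt{10}}{5}.
So b(n) = \left(-2 + \frac{\sqrt{10}}{5}\right)\left(\sqrt{10}\right)^n + \left(-2 - \frac{\sqrt{10}}{5}\right)\left(- \sqrt{10}\right)^n.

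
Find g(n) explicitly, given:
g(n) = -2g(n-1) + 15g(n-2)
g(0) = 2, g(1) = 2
Characteristic equation: x² + 2x - 15 = 0, which factors as (x - (-5))(x - (3)) = 0.
Roots r₁ = -5, r₂ = 3 (distinct).
General solution: g(n) = A·(-5)^n + B·(3)^n.
From g(0) = 2: A + B = 2.
From g(1) = 2: -5A + 3B = 2.
Solving: A = \frac{1}{2}, B = \frac{3}{2}.
So g(n) = \frac{\left(-5\right)^{n}}{2} + \frac{3 \cdot 3^{n}}{2}.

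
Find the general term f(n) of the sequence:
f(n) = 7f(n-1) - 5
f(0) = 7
First-order linear non-homogeneous.
Homogeneous solution: f_h(n) = A·(7)^n.
Try constant particular solution f_p = K: K = 7K - 5 ⇒ K = \frac{5}{6}.
General: f(n) = A·(7)^n + \frac{5}{6}.
Apply f(0) = 7: A + \frac{5}{6} = 7 ⇒ A = \frac{37}{6}.
So f(n) = \frac{37 \cdot 7^{n}}{6} + \frac{5}{6}.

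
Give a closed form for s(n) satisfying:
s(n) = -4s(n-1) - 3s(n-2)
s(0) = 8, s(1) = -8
Characteristic equation: x² + 4x + 3 = 0, which factors as (x - (-3))(x - (-1)) = 0.
Roots r₁ = -3, r₂ = -1 (distinct).
General solution: s(n) = A·(-3)^n + B·(-1)^n.
From s(0) = 8: A + B = 8.
From s(1) = -8: -3A - B = -8.
Solving: A = 0, B = 8.
So s(n) = 8 \left(-1\right)^{n}.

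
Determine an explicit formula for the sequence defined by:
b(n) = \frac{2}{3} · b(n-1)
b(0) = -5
Pure geometric recurrence with ratio \frac{2}{3}.
By induction b(n) = b(0) · (\frac{2}{3})^n = - 5 \left(\frac{2}{3}\right)^{n}.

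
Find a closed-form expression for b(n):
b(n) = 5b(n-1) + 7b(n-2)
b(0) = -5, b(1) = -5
Characteristic equation: x² - 5x - 7 = 0.
Discriminant Δ = (5)² + 4·(7) = 53.
Roots r₁,₂ = (5 ± √53)/2, so r₁ = \frac{5}{2} + \frac{\sqrt{53}}{2}, r₂ = \frac{5}{2} - \frac{\sqrt{53}}{2}.
General solution: b(n) = A·r₁^n + B·r₂^n.
From the initial conditions, A + B = -5 and r₁A + r₂B = -5.
Since r₁ - r₂ = √53: A = (-5 - (-5)r₂)/√53 = - \frac{5}{2} + \frac{15 \sqrt{53}}{106}, and B = -5 - A = - \frac{5}{2} - \frac{15 \sqrt{53}}{106}.
So b(n) = \left(- \frac{5}{2} + \frac{15 \sqrt{53}}{106}\right)\left(\frac{5}{2} + \frac{\sqrt{53}}{2}\right)^n + \left(- \frac{5}{2} - \frac{15 \sqrt{53}}{106}\right)\left(\frac{5}{2} - \frac{\sqrt{53}}{2}\right)^n.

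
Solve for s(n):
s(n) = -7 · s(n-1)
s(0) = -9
Pure geometric recurrence with ratio -7.
By induction s(n) = s(0) · (-7)^n = - 9 \left(-7\right)^{n}.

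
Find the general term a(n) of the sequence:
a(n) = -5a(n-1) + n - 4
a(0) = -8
First-order linear with linear forcing.
Homogeneous solution: a_h(n) = A·(-5)^n.
Try particular a_p(n) = pn + q. Substituting:
  pn + q = -5(p(n-1) + q) + n - 4.
Matching the n-coefficient: p = -5p + 1 ⇒ p = \frac{1}{6}.
Matching constants: q = 5p - 5q - 4 ⇒ q = - \frac{19}{36}.
General: a(n) = A·(-5)^n + \frac{n}{6} - \frac{19}{36}.
Apply a(0) = -8: A - \frac{19}{36} = -8 ⇒ A = - \frac{269}{36}.
So a(n) = - \frac{269 \left(-5\right)^{n}}{36} + \frac{n}{6} - \frac{19}{36}.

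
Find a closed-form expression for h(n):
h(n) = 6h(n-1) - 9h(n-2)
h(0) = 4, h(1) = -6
Characteristic equation: x² - 6x + 9 = 0, which is (x - (3))².
Repeated root r = 3.
General solution: h(n) = (A + Bn)·(3)^n.
From h(0) = 4: A = 4.
From h(1) = -6: (A + B)·(3) = -6 ⇒ B = -6.
So h(n) = \left(4 - 6 n\right) \cdot (3)^n.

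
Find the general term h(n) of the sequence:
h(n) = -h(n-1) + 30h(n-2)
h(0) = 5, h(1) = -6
Characteristic equation: x² + x - 30 = 0, which factors as (x - (-6))(x - (5)) = 0.
Roots r₁ = -6, r₂ = 5 (distinct).
General solution: h(n) = A·(-6)^n + B·(5)^n.
From h(0) = 5: A + B = 5.
From h(1) = -6: -6A + 5B = -6.
Solving: A = \frac{31}{11}, B = \frac{24}{11}.
So h(n) = \frac{31 \left(-6\right)^{n}}{11} + \frac{24 \cdot 5^{n}}{11}.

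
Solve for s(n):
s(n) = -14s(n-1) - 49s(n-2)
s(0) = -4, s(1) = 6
Characteristic equation: x² + 14x + 49 = 0, which is (x - (-7))².
Repeated root r = -7.
General solution: s(n) = (A + Bn)·(-7)^n.
From s(0) = -4: A = -4.
From s(1) = 6: (A + B)·(-7) = 6 ⇒ B = \frac{22}{7}.
So s(n) = \left(\frac{22 n}{7} - 4\right) \cdot (-7)^n.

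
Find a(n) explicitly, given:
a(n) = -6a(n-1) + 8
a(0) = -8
First-order linear non-homogeneous.
Homogeneous solution: a_h(n) = A·(-6)^n.
Try constant particular solution a_p = K: K = -6K + 8 ⇒ K = \frac{8}{7}.
General: a(n) = A·(-6)^n + \frac{8}{7}.
Apply a(0) = -8: A + \frac{8}{7} = -8 ⇒ A = - \frac{64}{7}.
So a(n) = \frac{8}{7} - \frac{64 \left(-6\right)^{n}}{7}.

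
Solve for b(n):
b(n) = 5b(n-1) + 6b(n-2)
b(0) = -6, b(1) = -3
Characteristic equation: x² - 5x - 6 = 0, which factors as (x - (-1))(x - (6)) = 0.
Roots r₁ = -1, r₂ = 6 (distinct).
General solution: b(n) = A·(-1)^n + B·(6)^n.
From b(0) = -6: A + B = -6.
From b(1) = -3: -A + 6B = -3.
Solving: A = - \frac{33}{7}, B = - \frac{9}{7}.
So b(n) = - \frac{33 \left(-1\right)^{n}}{7} - \frac{9 \cdot 6^{n}}{7}.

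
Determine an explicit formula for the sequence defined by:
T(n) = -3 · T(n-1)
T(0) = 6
Pure geometric recurrence with ratio -3.
By induction T(n) = T(0) · (-3)^n = 6 \left(-3\right)^{n}.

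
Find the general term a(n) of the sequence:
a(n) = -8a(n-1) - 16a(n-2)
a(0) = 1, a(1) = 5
Characteristic equation: x² + 8x + 16 = 0, which is (x - (-4))².
Repeated root r = -4.
General solution: a(n) = (A + Bn)·(-4)^n.
From a(0) = 1: A = 1.
From a(1) = 5: (A + B)·(-4) = 5 ⇒ B = - \frac{9}{4}.
So a(n) = \left(1 - \frac{9 n}{4}\right) \cdot (-4)^n.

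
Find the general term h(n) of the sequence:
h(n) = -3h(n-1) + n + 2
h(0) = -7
First-order linear with linear forcing.
Homogeneous solution: h_h(n) = A·(-3)^n.
Try particular h_p(n) = pn + q. Substituting:
  pn + q = -3(p(n-1) + q) + n + 2.
Matching the n-coefficient: p = -3p + 1 ⇒ p = \frac{1}{4}.
Matching constants: q = 3p - 3q + 2 ⇒ q = \frac{11}{16}.
General: h(n) = A·(-3)^n + \frac{n}{4} + \frac{11}{16}.
Apply h(0) = -7: A + \frac{11}{16} = -7 ⇒ A = - \frac{123}{16}.
So h(n) = - \frac{123 \left(-3\right)^{n}}{16} + \frac{n}{4} + \frac{11}{16}.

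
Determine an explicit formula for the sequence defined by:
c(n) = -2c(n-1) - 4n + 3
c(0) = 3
First-order linear with linear forcing.
Homogeneous solution: c_h(n) = A·(-2)^n.
Try particular c_p(n) = pn + q. Substituting:
  pn + q = -2(p(n-1) + q) - 4n + 3.
Matching the n-coefficient: p = -2p - 4 ⇒ p = - \frac{4}{3}.
Matching constants: q = 2p - 2q + 3 ⇒ q = \frac{1}{9}.
General: c(n) = A·(-2)^n - \frac{4 n}{3} + \frac{1}{9}.
Apply c(0) = 3: A + \frac{1}{9} = 3 ⇒ A = \frac{26}{9}.
So c(n) = \frac{26 \left(-2\right)^{n}}{9} - \frac{4 n}{3} + \frac{1}{9}.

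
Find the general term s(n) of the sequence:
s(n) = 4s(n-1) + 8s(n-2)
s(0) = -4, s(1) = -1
Characteristic equation: x² - 4x - 8 = 0.
Discriminant Δ = (4)² + 4·(8) = 48.
Roots r₁,₂ = (4 ± √48)/2, so r₁ = 2 + 2 \sqrt{3}, r₂ = 2 - 2 \sqrt{3}.
General solution: s(n) = A·r₁^n + B·r₂^n.
From the initial conditions, A + B = -4 and r₁A + r₂B = -1.
Since r₁ - r₂ = √48: A = (-1 - (-4)r₂)/√48 = -2 + \frac{7 \sqrt{3}}{12}, and B = -4 - A = -2 - \frac{7 \sqrt{3}}{12}.
So s(n) = \left(-2 + \frac{7 \sqrt{3}}{12}\right)\left(2 + 2 \sqrt{3}\right)^n + \left(-2 - \frac{7 \sqrt{3}}{12}\right)\left(2 - 2 \sqrt{3}\right)^n.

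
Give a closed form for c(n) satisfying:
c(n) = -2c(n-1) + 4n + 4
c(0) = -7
First-order linear with linear forcing.
Homogeneous solution: c_h(n) = A·(-2)^n.
Try particular c_p(n) = pn + q. Substituting:
  pn + q = -2(p(n-1) + q) + 4n + 4.
Matching the n-coefficient: p = -2p + 4 ⇒ p = \frac{4}{3}.
Matching constants: q = 2p - 2q + 4 ⇒ q = \frac{20}{9}.
General: c(n) = A·(-2)^n + \frac{4 n}{3} + \frac{20}{9}.
Apply c(0) = -7: A + \frac{20}{9} = -7 ⇒ A = - \frac{83}{9}.
So c(n) = - \frac{83 \left(-2\right)^{n}}{9} + \frac{4 n}{3} + \frac{20}{9}.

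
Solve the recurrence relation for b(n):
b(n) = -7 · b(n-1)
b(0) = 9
Pure geometric recurrence with ratio -7.
By induction b(n) = b(0) · (-7)^n = 9 \left(-7\right)^{n}.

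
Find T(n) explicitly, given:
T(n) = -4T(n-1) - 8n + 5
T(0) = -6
First-order linear with linear forcing.
Homogeneous solution: T_h(n) = A·(-4)^n.
Try particular T_p(n) = pn + q. Substituting:
  pn + q = -4(p(n-1) + q) - 8n + 5.
Matching the n-coefficient: p = -4p - 8 ⇒ p = - \frac{8}{5}.
Matching constants: q = 4p - 4q + 5 ⇒ q = - \frac{7}{25}.
General: T(n) = A·(-4)^n - \frac{8 n}{5} - \frac{7}{25}.
Apply T(0) = -6: A - \frac{7}{25} = -6 ⇒ A = - \frac{143}{25}.
So T(n) = - \frac{143 \left(-4\right)^{n}}{25} - \frac{8 n}{5} - \frac{7}{25}.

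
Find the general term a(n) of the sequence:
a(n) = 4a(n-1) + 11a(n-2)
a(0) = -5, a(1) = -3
Characteristic equation: x² - 4x - 11 = 0.
Discriminant Δ = (4)² + 4·(11) = 60.
Roots r₁,₂ = (4 ± √60)/2, so r₁ = 2 + \sqrt{15}, r₂ = 2 - \sqrt{15}.
General solution: a(n) = A·r₁^n + B·r₂^n.
From the initial conditions, A + B = -5 and r₁A + r₂B = -3.
Since r₁ - r₂ = √60: A = (-3 - (-5)r₂)/√60 = - \frac{5}{2} + \frac{7 \sqrt{15}}{30}, and B = -5 - A = - \frac{5}{2} - \frac{7 \sqrt{15}}{30}.
So a(n) = \left(- \frac{5}{2} + \frac{7 \sqrt{15}}{30}\right)\left(2 + \sqrt{15}\right)^n + \left(- \frac{5}{2} - \frac{7 \sqrt{15}}{30}\right)\left(2 - \sqrt{15}\right)^n.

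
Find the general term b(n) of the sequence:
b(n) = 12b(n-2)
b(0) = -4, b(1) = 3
Characteristic equation: x² - 12 = 0.
Discriminant Δ = (0)² + 4·(12) = 48.
Roots r₁,₂ = (0 ± √48)/2, so r₁ = 2 \sqrt{3}, r₂ = - 2 \sqrt{3}.
General solution: b(n) = A·r₁^n + B·r₂^n.
From the initial conditions, A + B = -4 and r₁A + r₂B = 3.
Since r₁ - r₂ = √48: A = (3 - (-4)r₂)/√48 = -2 + \frac{\sqrt{3}}{4}, and B = -4 - A = -2 - \frac{\sqrt{3}}{4}.
So b(n) = \left(-2 + \frac{\sqrt{3}}{4}\right)\left(2 \sqrt{3}\right)^n + \left(-2 - \frac{\sqrt{3}}{4}\right)\left(- 2 \sqrt{3}\right)^n.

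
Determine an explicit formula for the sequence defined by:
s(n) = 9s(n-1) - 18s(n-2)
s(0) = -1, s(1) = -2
Characteristic equation: x² - 9x + 18 = 0, which factors as (x - (6))(x - (3)) = 0.
Roots r₁ = 6, r₂ = 3 (distinct).
General solution: s(n) = A·(6)^n + B·(3)^n.
From s(0) = -1: A + B = -1.
From s(1) = -2: 6A + 3B = -2.
Solving: A = \frac{1}{3}, B = - \frac{4}{3}.
So s(n) = - \frac{4 \cdot 3^{n}}{3} + \frac{6^{n}}{3}.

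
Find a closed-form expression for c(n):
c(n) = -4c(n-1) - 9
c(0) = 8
First-order linear non-homogeneous.
Homogeneous solution: c_h(n) = A·(-4)^n.
Try constant particular solution c_p = K: K = -4K - 9 ⇒ K = - \frac{9}{5}.
General: c(n) = A·(-4)^n - \frac{9}{5}.
Apply c(0) = 8: A - \frac{9}{5} = 8 ⇒ A = \frac{49}{5}.
So c(n) = \frac{49 \left(-4\right)^{n}}{5} - \frac{9}{5}.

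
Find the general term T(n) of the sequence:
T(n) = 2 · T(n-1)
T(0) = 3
Pure geometric recurrence with ratio 2.
By induction T(n) = T(0) · (2)^n = 3 \cdot 2^{n}.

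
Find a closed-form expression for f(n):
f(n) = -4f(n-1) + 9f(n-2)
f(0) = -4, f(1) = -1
Characteristic equation: x² + 4x - 9 = 0.
Discriminant Δ = (-4)² + 4·(9) = 52.
Roots r₁,₂ = (-4 ± √52)/2, so r₁ = -2 + \sqrt{13}, r₂ = - \sqrt{13} - 2.
General solution: f(n) = A·r₁^n + B·r₂^n.
From the initial conditions, A + B = -4 and r₁A + r₂B = -1.
Since r₁ - r₂ = √52: A = (-1 - (-4)r₂)/√52 = -2 - \frac{9 \sqrt{13}}{26}, and B = -4 - A = -2 + \frac{9 \sqrt{13}}{26}.
So f(n) = \left(-2 - \frac{9 \sqrt{13}}{26}\right)\left(-2 + \sqrt{13}\right)^n + \left(-2 + \frac{9 \sqrt{13}}{26}\right)\left(- \sqrt{13} - 2\right)^n.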